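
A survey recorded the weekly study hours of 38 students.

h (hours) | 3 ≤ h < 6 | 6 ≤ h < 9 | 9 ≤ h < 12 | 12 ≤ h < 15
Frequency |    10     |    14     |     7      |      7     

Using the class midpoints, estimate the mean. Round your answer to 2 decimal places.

Midpoints: 4.5, 7.5, 10.5, 13.5
Σfm = 10×4.5 + 14×7.5 + 7×10.5 + 7×13.5 = 318
n = Σf = 38
Mean = 318 / 38 = 8.3684

8.37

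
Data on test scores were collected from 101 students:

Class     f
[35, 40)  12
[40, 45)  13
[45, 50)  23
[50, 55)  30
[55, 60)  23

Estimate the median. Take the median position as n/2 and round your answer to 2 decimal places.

Cumulative frequencies: 12, 25, 48, 78, 101
n = 101; position = n/2 = 50.5.
This falls in the class [50, 55): L = 50, F = 48, f = 30, h = 5.
Median ≈ 50 + ((50.5 − 48) / 30) × 5 = 50.4167

50.42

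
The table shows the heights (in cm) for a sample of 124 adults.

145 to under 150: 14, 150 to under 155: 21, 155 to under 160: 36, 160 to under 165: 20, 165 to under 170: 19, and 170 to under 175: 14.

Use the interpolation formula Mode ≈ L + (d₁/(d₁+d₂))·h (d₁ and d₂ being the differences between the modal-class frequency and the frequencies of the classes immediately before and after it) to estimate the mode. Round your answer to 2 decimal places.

157.42

Modal class: 155 to under 160 (highest frequency 36).
d₁ = 36 − 21 = 15, d₂ = 36 − 20 = 16
Mode ≈ 155 + (15/(15+16)) × 5 = 155 + 2.4194 = 157.4194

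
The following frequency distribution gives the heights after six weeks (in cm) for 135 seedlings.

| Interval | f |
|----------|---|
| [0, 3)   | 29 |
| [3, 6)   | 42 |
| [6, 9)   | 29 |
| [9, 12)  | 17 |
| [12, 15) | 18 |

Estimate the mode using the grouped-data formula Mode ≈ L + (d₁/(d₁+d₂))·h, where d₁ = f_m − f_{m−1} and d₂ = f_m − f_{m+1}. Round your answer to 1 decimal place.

4.5

Modal class: [3, 6) (highest frequency 42).
d₁ = 42 − 29 = 13, d₂ = 42 − 29 = 13
Mode ≈ 3 + (13/(13+13)) × 3 = 3 + 1.5000 = 4.5000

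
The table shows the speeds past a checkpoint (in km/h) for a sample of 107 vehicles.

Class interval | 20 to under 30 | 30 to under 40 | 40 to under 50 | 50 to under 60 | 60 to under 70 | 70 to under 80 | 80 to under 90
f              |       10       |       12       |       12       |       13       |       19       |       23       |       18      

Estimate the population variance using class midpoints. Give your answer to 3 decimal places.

Midpoints: 25, 35, 45, 55, 65, 75, 85
n = 107, Σfm = 6415, mean = 59.9533
Σfm² = 424275
Σf(m − x̄)² = Σfm² − (Σfm)²/n = 424275 − 6415²/107 = 39674.7664
Population variance = 39674.7664 / 107 = 370.7922

370.792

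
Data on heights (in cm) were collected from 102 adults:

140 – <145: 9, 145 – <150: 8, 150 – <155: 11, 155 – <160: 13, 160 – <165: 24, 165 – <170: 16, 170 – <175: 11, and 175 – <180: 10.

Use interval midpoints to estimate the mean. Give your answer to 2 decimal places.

Midpoints: 142.5, 147.5, 152.5, 157.5, 162.5, 167.5, 172.5, 177.5
Σfm = 9×142.5 + 8×147.5 + 11×152.5 + 13×157.5 + 24×162.5 + 16×167.5 + 11×172.5 + 10×177.5 = 16440
n = Σf = 102
Mean = 16440 / 102 = 161.1765

161.18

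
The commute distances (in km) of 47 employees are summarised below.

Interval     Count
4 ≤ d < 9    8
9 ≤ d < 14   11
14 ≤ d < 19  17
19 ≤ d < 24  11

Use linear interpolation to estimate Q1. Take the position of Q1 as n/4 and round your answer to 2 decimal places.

Cumulative frequencies: 8, 19, 36, 47
n = 47; position = n/4 = 11.75.
This falls in the class 9 ≤ d < 14: L = 9, F = 8, f = 11, h = 5.
Lower quartile ≈ 9 + ((11.75 − 8) / 11) × 5 = 10.7045

10.70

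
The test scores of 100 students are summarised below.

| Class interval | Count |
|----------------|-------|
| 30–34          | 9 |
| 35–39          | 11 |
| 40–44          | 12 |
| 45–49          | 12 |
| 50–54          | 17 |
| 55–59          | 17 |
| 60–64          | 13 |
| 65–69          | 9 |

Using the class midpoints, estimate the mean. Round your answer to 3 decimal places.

Midpoints: 32, 37, 42, 47, 52, 57, 62, 67
Σfm = 9×32 + 11×37 + 12×42 + 12×47 + 17×52 + 17×57 + 13×62 + 9×67 = 5025
n = Σf = 100
Mean = 5025 / 100 = 50.2500

50.250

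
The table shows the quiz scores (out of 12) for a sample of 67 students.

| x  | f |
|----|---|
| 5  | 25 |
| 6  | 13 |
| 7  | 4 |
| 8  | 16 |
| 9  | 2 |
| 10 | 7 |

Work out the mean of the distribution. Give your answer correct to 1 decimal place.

Values: 5, 6, 7, 8, 9, 10
Σfx = 25×5 + 13×6 + 4×7 + 16×8 + 2×9 + 7×10 = 447
n = Σf = 67
Mean = 447 / 67 = 6.6716

6.7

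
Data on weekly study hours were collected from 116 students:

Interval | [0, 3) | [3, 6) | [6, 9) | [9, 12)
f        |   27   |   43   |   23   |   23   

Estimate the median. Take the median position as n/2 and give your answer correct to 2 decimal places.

5.16

Cumulative frequencies: 27, 70, 93, 116
n = 116; position = n/2 = 58.
This falls in the class [3, 6): L = 3, F = 27, f = 43, h = 3.
Median ≈ 3 + ((58 − 27) / 43) × 3 = 5.1628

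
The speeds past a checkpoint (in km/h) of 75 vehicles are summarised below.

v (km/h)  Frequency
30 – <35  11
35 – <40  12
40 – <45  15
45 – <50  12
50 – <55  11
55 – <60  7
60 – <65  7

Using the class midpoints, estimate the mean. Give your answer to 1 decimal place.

Midpoints: 32.5, 37.5, 42.5, 47.5, 52.5, 57.5, 62.5
Σfm = 11×32.5 + 12×37.5 + 15×42.5 + 12×47.5 + 11×52.5 + 7×57.5 + 7×62.5 = 3432.5
n = Σf = 75
Mean = 3432.5 / 75 = 45.7667

45.8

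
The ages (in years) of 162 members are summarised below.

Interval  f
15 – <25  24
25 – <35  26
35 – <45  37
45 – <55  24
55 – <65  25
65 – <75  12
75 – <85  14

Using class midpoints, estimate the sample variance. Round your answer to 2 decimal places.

326.55

Midpoints: 20, 30, 40, 50, 60, 70, 80
n = 162, Σfm = 7400, mean = 45.6790
Σfm² = 390600
Σf(m − x̄)² = Σfm² − (Σfm)²/n = 390600 − 7400²/162 = 52575.3086
Sample variance = 52575.3086 / 161 = 326.5547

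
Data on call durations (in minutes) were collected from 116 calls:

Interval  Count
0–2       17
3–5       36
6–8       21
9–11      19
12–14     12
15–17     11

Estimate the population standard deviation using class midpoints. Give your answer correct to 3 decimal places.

4.574

Midpoints: 1, 4, 7, 10, 13, 16
n = 116, Σfm = 830, mean = 7.1552
Σfm² = 8366
Σf(m − x̄)² = Σfm² − (Σfm)²/n = 8366 − 830²/116 = 2427.2069
Population variance = 2427.2069 / 116 = 20.9242
Standard deviation = √20.9242 = 4.5743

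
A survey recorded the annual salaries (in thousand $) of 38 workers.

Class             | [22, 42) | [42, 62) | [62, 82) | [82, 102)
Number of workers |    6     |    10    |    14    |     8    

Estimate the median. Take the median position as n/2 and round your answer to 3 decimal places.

66.286

Cumulative frequencies: 6, 16, 30, 38
n = 38; position = n/2 = 19.
This falls in the class [62, 82): L = 62, F = 16, f = 14, h = 20.
Median ≈ 62 + ((19 − 16) / 14) × 20 = 66.2857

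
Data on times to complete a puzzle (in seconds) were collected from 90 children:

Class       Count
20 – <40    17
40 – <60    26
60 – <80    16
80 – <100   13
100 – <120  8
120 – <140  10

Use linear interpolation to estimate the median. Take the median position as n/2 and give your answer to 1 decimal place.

62.5

Cumulative frequencies: 17, 43, 59, 72, 80, 90
n = 90; position = n/2 = 45.
This falls in the class 60 – <80: L = 60, F = 43, f = 16, h = 20.
Median ≈ 60 + ((45 − 43) / 16) × 20 = 62.5000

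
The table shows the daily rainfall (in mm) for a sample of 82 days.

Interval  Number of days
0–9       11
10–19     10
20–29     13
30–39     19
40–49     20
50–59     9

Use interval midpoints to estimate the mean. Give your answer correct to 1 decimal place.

31.1

Midpoints: 4.5, 14.5, 24.5, 34.5, 44.5, 54.5
Σfm = 11×4.5 + 10×14.5 + 13×24.5 + 19×34.5 + 20×44.5 + 9×54.5 = 2549
n = Σf = 82
Mean = 2549 / 82 = 31.0854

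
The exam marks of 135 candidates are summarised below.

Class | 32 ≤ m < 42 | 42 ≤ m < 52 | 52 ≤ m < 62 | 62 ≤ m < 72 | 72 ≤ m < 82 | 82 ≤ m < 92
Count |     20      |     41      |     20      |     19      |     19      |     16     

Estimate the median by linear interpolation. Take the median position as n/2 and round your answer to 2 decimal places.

55.25

Cumulative frequencies: 20, 61, 81, 100, 119, 135
n = 135; position = n/2 = 67.5.
This falls in the class 52 ≤ m < 62: L = 52, F = 61, f = 20, h = 10.
Median ≈ 52 + ((67.5 − 61) / 20) × 10 = 55.2500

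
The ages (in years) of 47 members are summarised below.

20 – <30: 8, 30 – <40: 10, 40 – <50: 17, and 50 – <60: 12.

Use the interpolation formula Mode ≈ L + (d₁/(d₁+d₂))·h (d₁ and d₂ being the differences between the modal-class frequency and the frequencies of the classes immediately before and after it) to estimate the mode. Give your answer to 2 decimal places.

45.83

Modal class: 40 – <50 (highest frequency 17).
d₁ = 17 − 10 = 7, d₂ = 17 − 12 = 5
Mode ≈ 40 + (7/(7+5)) × 10 = 40 + 5.8333 = 45.8333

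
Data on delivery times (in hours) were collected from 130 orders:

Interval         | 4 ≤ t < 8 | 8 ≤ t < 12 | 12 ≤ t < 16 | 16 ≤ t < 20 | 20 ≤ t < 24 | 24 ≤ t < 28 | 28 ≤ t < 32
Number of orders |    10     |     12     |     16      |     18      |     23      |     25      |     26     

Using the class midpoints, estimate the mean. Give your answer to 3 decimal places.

Midpoints: 6, 10, 14, 18, 22, 26, 30
Σfm = 10×6 + 12×10 + 16×14 + 18×18 + 23×22 + 25×26 + 26×30 = 2664
n = Σf = 130
Mean = 2664 / 130 = 20.4923

20.492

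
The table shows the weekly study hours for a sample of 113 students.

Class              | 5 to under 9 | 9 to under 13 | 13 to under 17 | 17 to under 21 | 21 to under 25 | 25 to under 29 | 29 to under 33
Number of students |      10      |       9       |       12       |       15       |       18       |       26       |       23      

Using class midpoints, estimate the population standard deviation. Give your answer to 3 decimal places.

Midpoints: 7, 11, 15, 19, 23, 27, 31
n = 113, Σfm = 2463, mean = 21.7965
Σfm² = 60273
Σf(m − x̄)² = Σfm² − (Σfm)²/n = 60273 − 2463²/113 = 6588.3186
Population variance = 6588.3186 / 113 = 58.3037
Standard deviation = √58.3037 = 7.6357

7.636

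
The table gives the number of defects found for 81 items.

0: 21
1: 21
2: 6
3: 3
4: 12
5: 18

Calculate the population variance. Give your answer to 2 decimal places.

3.88

Values: 0, 1, 2, 3, 4, 5
n = 81, Σfx = 180, mean = 2.2222
Σfx² = 714
Σf(x − x̄)² = Σfx² − (Σfx)²/n = 714 − 180²/81 = 314.0000
Population variance = 314.0000 / 81 = 3.8765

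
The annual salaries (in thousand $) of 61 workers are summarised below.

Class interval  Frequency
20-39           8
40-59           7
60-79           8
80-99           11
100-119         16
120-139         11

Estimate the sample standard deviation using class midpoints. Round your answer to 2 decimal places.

Midpoints: 29.5, 49.5, 69.5, 89.5, 109.5, 129.5
n = 61, Σfm = 5299.5, mean = 86.8770
Σfm² = 527185.25
Σf(m − x̄)² = Σfm² − (Σfm)²/n = 527185.25 − 5299.5²/61 = 66780.3279
Sample variance = 66780.3279 / 60 = 1113.0055
Standard deviation = √1113.0055 = 33.3617

33.36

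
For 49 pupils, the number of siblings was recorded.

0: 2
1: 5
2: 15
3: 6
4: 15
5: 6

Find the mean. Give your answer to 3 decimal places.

2.918

Values: 0, 1, 2, 3, 4, 5
Σfx = 2×0 + 5×1 + 15×2 + 6×3 + 15×4 + 6×5 = 143
n = Σf = 49
Mean = 143 / 49 = 2.9184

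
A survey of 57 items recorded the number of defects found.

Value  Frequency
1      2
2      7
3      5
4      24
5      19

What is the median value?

4

Cumulative frequencies: 2, 9, 14, 38, 57
n = 57, so the median is the value in position (n+1)/2 = 29.
Position 29 falls at value 4.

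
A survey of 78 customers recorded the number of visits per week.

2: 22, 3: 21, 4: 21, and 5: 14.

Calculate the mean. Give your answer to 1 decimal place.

3.3

Values: 2, 3, 4, 5
Σfx = 22×2 + 21×3 + 21×4 + 14×5 = 261
n = Σf = 78
Mean = 261 / 78 = 3.3462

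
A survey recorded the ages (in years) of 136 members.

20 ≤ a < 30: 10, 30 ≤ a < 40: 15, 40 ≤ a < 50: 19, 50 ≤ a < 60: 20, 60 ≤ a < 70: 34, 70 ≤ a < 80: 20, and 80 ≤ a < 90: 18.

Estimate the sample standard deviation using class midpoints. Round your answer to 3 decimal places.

Midpoints: 25, 35, 45, 55, 65, 75, 85
n = 136, Σfm = 7970, mean = 58.6029
Σfm² = 509800
Σf(m − x̄)² = Σfm² − (Σfm)²/n = 509800 − 7970²/136 = 42734.5588
Sample variance = 42734.5588 / 135 = 316.5523
Standard deviation = √316.5523 = 17.7919

17.792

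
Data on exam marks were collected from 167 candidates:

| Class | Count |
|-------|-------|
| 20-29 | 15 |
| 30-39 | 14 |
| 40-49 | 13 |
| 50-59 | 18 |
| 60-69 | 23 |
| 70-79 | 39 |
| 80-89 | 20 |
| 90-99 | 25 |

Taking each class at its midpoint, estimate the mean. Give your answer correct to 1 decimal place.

Midpoints: 24.5, 34.5, 44.5, 54.5, 64.5, 74.5, 84.5, 94.5
Σfm = 15×24.5 + 14×34.5 + 13×44.5 + 18×54.5 + 23×64.5 + 39×74.5 + 20×84.5 + 25×94.5 = 10851.5
n = Σf = 167
Mean = 10851.5 / 167 = 64.9790

65.0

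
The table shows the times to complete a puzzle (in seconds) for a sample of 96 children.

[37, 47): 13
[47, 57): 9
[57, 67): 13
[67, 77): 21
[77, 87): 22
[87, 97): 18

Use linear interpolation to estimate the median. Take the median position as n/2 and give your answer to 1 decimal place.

73.2

Cumulative frequencies: 13, 22, 35, 56, 78, 96
n = 96; position = n/2 = 48.
This falls in the class [67, 77): L = 67, F = 35, f = 21, h = 10.
Median ≈ 67 + ((48 − 35) / 21) × 10 = 73.1905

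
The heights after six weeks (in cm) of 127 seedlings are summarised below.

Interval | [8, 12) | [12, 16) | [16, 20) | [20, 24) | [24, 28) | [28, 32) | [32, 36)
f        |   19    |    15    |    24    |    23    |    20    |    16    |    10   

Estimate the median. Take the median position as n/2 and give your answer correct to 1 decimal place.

21.0

Cumulative frequencies: 19, 34, 58, 81, 101, 117, 127
n = 127; position = n/2 = 63.5.
This falls in the class [20, 24): L = 20, F = 58, f = 23, h = 4.
Median ≈ 20 + ((63.5 − 58) / 23) × 4 = 20.9565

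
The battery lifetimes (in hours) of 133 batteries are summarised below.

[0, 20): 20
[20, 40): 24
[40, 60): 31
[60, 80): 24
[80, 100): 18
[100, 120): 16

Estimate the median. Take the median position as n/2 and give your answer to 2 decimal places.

54.52

Cumulative frequencies: 20, 44, 75, 99, 117, 133
n = 133; position = n/2 = 66.5.
This falls in the class [40, 60): L = 40, F = 44, f = 31, h = 20.
Median ≈ 40 + ((66.5 − 44) / 31) × 20 = 54.5161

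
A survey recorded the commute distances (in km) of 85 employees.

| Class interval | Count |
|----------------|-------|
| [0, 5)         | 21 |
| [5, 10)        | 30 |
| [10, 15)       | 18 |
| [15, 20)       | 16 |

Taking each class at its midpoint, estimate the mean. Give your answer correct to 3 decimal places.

Midpoints: 2.5, 7.5, 12.5, 17.5
Σfm = 21×2.5 + 30×7.5 + 18×12.5 + 16×17.5 = 782.5
n = Σf = 85
Mean = 782.5 / 85 = 9.2059

9.206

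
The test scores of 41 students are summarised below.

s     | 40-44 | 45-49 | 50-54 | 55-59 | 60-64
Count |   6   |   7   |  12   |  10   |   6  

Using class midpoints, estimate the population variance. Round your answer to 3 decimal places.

Midpoints: 42, 47, 52, 57, 62
n = 41, Σfm = 2147, mean = 52.3659
Σfm² = 114049
Σf(m − x̄)² = Σfm² − (Σfm)²/n = 114049 − 2147²/41 = 1619.5122
Population variance = 1619.5122 / 41 = 39.5003

39.500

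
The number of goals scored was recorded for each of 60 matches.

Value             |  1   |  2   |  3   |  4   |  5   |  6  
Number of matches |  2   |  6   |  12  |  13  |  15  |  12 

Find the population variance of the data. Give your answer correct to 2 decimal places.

Values: 1, 2, 3, 4, 5, 6
n = 60, Σfx = 249, mean = 4.1500
Σfx² = 1149
Σf(x − x̄)² = Σfx² − (Σfx)²/n = 1149 − 249²/60 = 115.6500
Population variance = 115.6500 / 60 = 1.9275

1.93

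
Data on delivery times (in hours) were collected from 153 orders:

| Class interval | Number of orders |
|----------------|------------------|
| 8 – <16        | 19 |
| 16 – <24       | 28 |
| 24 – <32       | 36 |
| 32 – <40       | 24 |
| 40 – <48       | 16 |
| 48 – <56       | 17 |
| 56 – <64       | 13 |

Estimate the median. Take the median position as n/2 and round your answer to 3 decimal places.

30.556

Cumulative frequencies: 19, 47, 83, 107, 123, 140, 153
n = 153; position = n/2 = 76.5.
This falls in the class 24 – <32: L = 24, F = 47, f = 36, h = 8.
Median ≈ 24 + ((76.5 − 47) / 36) × 8 = 30.5556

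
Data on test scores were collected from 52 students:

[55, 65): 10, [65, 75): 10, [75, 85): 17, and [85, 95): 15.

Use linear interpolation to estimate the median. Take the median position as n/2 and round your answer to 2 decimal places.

Cumulative frequencies: 10, 20, 37, 52
n = 52; position = n/2 = 26.
This falls in the class [75, 85): L = 75, F = 20, f = 17, h = 10.
Median ≈ 75 + ((26 − 20) / 17) × 10 = 78.5294

78.53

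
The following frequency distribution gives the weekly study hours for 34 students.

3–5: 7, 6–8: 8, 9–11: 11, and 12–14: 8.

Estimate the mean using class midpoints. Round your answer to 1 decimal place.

Midpoints: 4, 7, 10, 13
Σfm = 7×4 + 8×7 + 11×10 + 8×13 = 298
n = Σf = 34
Mean = 298 / 34 = 8.7647

8.8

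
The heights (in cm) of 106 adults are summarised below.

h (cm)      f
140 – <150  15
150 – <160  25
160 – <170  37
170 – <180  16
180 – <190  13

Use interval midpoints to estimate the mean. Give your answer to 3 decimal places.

163.774

Midpoints: 145, 155, 165, 175, 185
Σfm = 15×145 + 25×155 + 37×165 + 16×175 + 13×185 = 17360
n = Σf = 106
Mean = 17360 / 106 = 163.7736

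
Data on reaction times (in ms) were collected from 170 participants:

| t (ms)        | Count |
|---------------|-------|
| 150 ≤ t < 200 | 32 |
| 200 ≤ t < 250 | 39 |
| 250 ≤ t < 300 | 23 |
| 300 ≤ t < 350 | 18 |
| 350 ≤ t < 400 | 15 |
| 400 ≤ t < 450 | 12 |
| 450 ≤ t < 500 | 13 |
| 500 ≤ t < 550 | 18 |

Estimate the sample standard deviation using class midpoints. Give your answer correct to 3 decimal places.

116.787

Midpoints: 175, 225, 275, 325, 375, 425, 475, 525
n = 170, Σfm = 52900, mean = 311.1765
Σfm² = 18766250
Σf(m − x̄)² = Σfm² − (Σfm)²/n = 18766250 − 52900²/170 = 2305014.7059
Sample variance = 2305014.7059 / 169 = 13639.1403
Standard deviation = √13639.1403 = 116.7867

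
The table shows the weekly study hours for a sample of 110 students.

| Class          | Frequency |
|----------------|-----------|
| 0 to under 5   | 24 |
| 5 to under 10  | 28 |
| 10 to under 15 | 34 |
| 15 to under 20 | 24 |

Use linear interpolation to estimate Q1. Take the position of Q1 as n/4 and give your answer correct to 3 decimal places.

5.625

Cumulative frequencies: 24, 52, 86, 110
n = 110; position = n/4 = 27.5.
This falls in the class 5 to under 10: L = 5, F = 24, f = 28, h = 5.
Lower quartile ≈ 5 + ((27.5 − 24) / 28) × 5 = 5.6250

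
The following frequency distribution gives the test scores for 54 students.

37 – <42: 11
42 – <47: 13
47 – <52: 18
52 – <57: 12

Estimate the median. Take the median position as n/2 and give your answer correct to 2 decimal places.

Cumulative frequencies: 11, 24, 42, 54
n = 54; position = n/2 = 27.
This falls in the class 47 – <52: L = 47, F = 24, f = 18, h = 5.
Median ≈ 47 + ((27 − 24) / 18) × 5 = 47.8333

47.83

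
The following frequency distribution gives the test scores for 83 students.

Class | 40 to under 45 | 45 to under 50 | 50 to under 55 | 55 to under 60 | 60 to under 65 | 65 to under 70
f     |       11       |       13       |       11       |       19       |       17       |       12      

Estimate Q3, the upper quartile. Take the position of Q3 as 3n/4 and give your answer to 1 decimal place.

62.4

Cumulative frequencies: 11, 24, 35, 54, 71, 83
n = 83; position = 3n/4 = 62.25.
This falls in the class 60 to under 65: L = 60, F = 54, f = 17, h = 5.
Upper quartile ≈ 60 + ((62.25 − 54) / 17) × 5 = 62.4265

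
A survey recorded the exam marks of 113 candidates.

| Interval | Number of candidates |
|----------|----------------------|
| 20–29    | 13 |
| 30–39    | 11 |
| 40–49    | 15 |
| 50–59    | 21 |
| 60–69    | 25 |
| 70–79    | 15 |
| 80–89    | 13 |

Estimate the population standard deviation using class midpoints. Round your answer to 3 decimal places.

18.220

Midpoints: 24.5, 34.5, 44.5, 54.5, 64.5, 74.5, 84.5
n = 113, Σfm = 6338.5, mean = 56.0929
Σfm² = 393058.25
Σf(m − x̄)² = Σfm² − (Σfm)²/n = 393058.25 − 6338.5²/113 = 37513.2743
Population variance = 37513.2743 / 113 = 331.9759
Standard deviation = √331.9759 = 18.2202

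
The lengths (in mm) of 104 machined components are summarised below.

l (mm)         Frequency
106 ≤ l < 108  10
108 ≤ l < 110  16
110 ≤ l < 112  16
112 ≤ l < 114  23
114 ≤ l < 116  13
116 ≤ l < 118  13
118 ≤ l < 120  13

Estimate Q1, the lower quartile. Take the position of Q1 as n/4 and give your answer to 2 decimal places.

Cumulative frequencies: 10, 26, 42, 65, 78, 91, 104
n = 104; position = n/4 = 26.
This falls in the class 108 ≤ l < 110: L = 108, F = 10, f = 16, h = 2.
Lower quartile ≈ 108 + ((26 − 10) / 16) × 2 = 110.0000

110.00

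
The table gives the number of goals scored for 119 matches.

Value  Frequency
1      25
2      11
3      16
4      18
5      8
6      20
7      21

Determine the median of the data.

Cumulative frequencies: 25, 36, 52, 70, 78, 98, 119
n = 119, so the median is the value in position (n+1)/2 = 60.
Position 60 falls at value 4.

4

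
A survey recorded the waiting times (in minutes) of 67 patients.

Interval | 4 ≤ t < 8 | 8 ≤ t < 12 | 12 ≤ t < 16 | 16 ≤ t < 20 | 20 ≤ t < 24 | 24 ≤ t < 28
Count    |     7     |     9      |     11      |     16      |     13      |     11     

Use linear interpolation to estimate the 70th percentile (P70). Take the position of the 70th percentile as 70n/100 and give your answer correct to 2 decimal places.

21.20

Cumulative frequencies: 7, 16, 27, 43, 56, 67
n = 67; position = 70n/100 = 46.9.
This falls in the class 20 ≤ t < 24: L = 20, F = 43, f = 13, h = 4.
70th percentile ≈ 20 + ((46.9 − 43) / 13) × 4 = 21.2000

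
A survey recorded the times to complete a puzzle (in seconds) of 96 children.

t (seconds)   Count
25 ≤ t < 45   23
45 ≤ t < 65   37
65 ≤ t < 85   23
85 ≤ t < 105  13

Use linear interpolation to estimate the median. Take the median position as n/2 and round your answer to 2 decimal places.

58.51

Cumulative frequencies: 23, 60, 83, 96
n = 96; position = n/2 = 48.
This falls in the class 45 ≤ t < 65: L = 45, F = 23, f = 37, h = 20.
Median ≈ 45 + ((48 − 23) / 37) × 20 = 58.5135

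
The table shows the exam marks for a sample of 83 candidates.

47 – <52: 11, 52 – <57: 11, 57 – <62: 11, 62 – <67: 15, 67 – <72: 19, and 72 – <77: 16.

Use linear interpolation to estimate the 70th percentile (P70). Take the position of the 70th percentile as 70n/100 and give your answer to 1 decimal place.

Cumulative frequencies: 11, 22, 33, 48, 67, 83
n = 83; position = 70n/100 = 58.1.
This falls in the class 67 – <72: L = 67, F = 48, f = 19, h = 5.
70th percentile ≈ 67 + ((58.1 − 48) / 19) × 5 = 69.6579

69.7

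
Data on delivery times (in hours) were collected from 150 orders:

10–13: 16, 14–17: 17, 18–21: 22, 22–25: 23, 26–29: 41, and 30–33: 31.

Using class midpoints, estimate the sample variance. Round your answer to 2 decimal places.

Midpoints: 11.5, 15.5, 19.5, 23.5, 27.5, 31.5
n = 150, Σfm = 3521, mean = 23.4733
Σfm² = 89033.5
Σf(m − x̄)² = Σfm² − (Σfm)²/n = 89033.5 − 3521²/150 = 6383.8933
Sample variance = 6383.8933 / 149 = 42.8449

42.84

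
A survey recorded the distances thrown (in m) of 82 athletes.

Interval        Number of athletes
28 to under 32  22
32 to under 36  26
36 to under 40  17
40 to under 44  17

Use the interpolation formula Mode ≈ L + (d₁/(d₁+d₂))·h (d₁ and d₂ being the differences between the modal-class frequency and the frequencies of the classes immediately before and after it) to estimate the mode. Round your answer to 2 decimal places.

Modal class: 32 to under 36 (highest frequency 26).
d₁ = 26 − 22 = 4, d₂ = 26 − 17 = 9
Mode ≈ 32 + (4/(4+9)) × 4 = 32 + 1.2308 = 33.2308

33.23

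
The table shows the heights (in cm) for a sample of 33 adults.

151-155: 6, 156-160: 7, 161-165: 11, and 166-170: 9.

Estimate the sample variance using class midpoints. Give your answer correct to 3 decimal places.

Midpoints: 153, 158, 163, 168
n = 33, Σfm = 5329, mean = 161.4848
Σfm² = 861477
Σf(m − x̄)² = Σfm² − (Σfm)²/n = 861477 − 5329²/33 = 924.2424
Sample variance = 924.2424 / 32 = 28.8826

28.883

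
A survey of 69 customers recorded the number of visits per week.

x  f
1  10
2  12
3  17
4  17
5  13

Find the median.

Cumulative frequencies: 10, 22, 39, 56, 69
n = 69, so the median is the value in position (n+1)/2 = 35.
Position 35 falls at value 3.

3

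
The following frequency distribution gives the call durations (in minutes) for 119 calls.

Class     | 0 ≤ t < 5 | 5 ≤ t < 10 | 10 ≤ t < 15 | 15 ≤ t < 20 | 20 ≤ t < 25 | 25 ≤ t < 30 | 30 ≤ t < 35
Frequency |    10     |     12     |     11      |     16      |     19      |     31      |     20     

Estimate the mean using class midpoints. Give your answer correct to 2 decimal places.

Midpoints: 2.5, 7.5, 12.5, 17.5, 22.5, 27.5, 32.5
Σfm = 10×2.5 + 12×7.5 + 11×12.5 + 16×17.5 + 19×22.5 + 31×27.5 + 20×32.5 = 2462.5
n = Σf = 119
Mean = 2462.5 / 119 = 20.6933

20.69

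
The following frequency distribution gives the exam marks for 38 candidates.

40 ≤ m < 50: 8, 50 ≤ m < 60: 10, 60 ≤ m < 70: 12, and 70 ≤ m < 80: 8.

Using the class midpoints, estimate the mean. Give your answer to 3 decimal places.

Midpoints: 45, 55, 65, 75
Σfm = 8×45 + 10×55 + 12×65 + 8×75 = 2290
n = Σf = 38
Mean = 2290 / 38 = 60.2632

60.263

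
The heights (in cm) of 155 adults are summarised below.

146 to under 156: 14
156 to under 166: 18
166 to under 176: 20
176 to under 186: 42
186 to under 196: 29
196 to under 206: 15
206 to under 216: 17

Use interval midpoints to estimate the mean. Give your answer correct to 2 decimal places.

Midpoints: 151, 161, 171, 181, 191, 201, 211
Σfm = 14×151 + 18×161 + 20×171 + 42×181 + 29×191 + 15×201 + 17×211 = 28175
n = Σf = 155
Mean = 28175 / 155 = 181.7742

181.77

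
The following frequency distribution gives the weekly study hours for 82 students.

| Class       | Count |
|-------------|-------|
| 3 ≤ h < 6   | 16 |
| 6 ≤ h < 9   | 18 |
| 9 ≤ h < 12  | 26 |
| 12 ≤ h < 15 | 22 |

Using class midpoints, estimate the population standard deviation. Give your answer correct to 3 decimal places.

3.220

Midpoints: 4.5, 7.5, 10.5, 13.5
n = 82, Σfm = 777, mean = 9.4756
Σfm² = 8212.5
Σf(m − x̄)² = Σfm² − (Σfm)²/n = 8212.5 − 777²/82 = 849.9512
Population variance = 849.9512 / 82 = 10.3653
Standard deviation = √10.3653 = 3.2195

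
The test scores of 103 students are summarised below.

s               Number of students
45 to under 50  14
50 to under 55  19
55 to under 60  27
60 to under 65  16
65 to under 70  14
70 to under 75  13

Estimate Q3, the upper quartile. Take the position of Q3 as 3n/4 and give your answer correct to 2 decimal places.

65.45

Cumulative frequencies: 14, 33, 60, 76, 90, 103
n = 103; position = 3n/4 = 77.25.
This falls in the class 65 to under 70: L = 65, F = 76, f = 14, h = 5.
Upper quartile ≈ 65 + ((77.25 − 76) / 14) × 5 = 65.4464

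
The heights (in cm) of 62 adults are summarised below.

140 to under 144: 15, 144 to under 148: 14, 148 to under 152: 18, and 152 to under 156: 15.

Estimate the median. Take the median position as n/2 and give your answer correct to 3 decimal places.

Cumulative frequencies: 15, 29, 47, 62
n = 62; position = n/2 = 31.
This falls in the class 148 to under 152: L = 148, F = 29, f = 18, h = 4.
Median ≈ 148 + ((31 − 29) / 18) × 4 = 148.4444

148.444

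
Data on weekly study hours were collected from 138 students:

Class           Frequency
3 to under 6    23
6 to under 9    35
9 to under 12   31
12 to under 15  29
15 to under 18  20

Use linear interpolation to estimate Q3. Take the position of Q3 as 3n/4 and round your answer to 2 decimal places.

Cumulative frequencies: 23, 58, 89, 118, 138
n = 138; position = 3n/4 = 103.5.
This falls in the class 12 to under 15: L = 12, F = 89, f = 29, h = 3.
Upper quartile ≈ 12 + ((103.5 − 89) / 29) × 3 = 13.5000

13.50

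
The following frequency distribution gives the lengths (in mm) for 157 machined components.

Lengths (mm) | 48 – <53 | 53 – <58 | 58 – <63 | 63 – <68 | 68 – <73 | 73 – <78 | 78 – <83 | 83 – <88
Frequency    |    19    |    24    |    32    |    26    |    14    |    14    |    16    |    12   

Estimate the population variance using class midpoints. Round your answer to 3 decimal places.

112.260

Midpoints: 50.5, 55.5, 60.5, 65.5, 70.5, 75.5, 80.5, 85.5
n = 157, Σfm = 10288.5, mean = 65.5318
Σfm² = 691849.25
Σf(m − x̄)² = Σfm² − (Σfm)²/n = 691849.25 − 10288.5²/157 = 17624.8408
Population variance = 17624.8408 / 157 = 112.2601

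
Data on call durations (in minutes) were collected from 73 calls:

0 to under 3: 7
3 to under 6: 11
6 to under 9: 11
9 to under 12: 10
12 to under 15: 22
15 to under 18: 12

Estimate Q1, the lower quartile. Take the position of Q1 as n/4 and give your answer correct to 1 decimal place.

6.1

Cumulative frequencies: 7, 18, 29, 39, 61, 73
n = 73; position = n/4 = 18.25.
This falls in the class 6 to under 9: L = 6, F = 18, f = 11, h = 3.
Lower quartile ≈ 6 + ((18.25 − 18) / 11) × 3 = 6.0682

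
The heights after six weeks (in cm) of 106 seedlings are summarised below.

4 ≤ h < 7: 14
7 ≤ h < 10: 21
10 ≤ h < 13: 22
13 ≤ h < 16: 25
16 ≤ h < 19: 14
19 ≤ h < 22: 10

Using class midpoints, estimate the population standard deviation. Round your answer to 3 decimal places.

4.487

Midpoints: 5.5, 8.5, 11.5, 14.5, 17.5, 20.5
n = 106, Σfm = 1321, mean = 12.4623
Σfm² = 18596.5
Σf(m − x̄)² = Σfm² − (Σfm)²/n = 18596.5 − 1321²/106 = 2133.8491
Population variance = 2133.8491 / 106 = 20.1307
Standard deviation = √20.1307 = 4.4867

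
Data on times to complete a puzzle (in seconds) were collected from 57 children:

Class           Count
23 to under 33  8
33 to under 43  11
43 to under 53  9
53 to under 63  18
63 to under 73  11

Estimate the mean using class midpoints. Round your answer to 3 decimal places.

50.281

Midpoints: 28, 38, 48, 58, 68
Σfm = 8×28 + 11×38 + 9×48 + 18×58 + 11×68 = 2866
n = Σf = 57
Mean = 2866 / 57 = 50.2807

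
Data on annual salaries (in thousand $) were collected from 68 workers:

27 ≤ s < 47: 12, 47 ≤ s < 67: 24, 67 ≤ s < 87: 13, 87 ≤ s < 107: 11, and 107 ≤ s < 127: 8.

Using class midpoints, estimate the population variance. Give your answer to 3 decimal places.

Midpoints: 37, 57, 77, 97, 117
n = 68, Σfm = 4816, mean = 70.8235
Σfm² = 384492
Σf(m − x̄)² = Σfm² − (Σfm)²/n = 384492 − 4816²/68 = 43405.8824
Population variance = 43405.8824 / 68 = 638.3218

638.322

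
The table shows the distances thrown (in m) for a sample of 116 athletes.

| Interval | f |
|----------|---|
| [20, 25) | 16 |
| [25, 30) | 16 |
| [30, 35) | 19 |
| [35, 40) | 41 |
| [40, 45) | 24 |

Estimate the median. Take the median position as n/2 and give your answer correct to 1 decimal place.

Cumulative frequencies: 16, 32, 51, 92, 116
n = 116; position = n/2 = 58.
This falls in the class [35, 40): L = 35, F = 51, f = 41, h = 5.
Median ≈ 35 + ((58 − 51) / 41) × 5 = 35.8537

35.9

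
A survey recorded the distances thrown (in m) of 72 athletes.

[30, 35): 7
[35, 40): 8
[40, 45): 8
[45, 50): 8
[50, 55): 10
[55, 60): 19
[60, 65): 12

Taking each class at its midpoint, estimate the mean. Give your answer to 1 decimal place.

50.2

Midpoints: 32.5, 37.5, 42.5, 47.5, 52.5, 57.5, 62.5
Σfm = 7×32.5 + 8×37.5 + 8×42.5 + 8×47.5 + 10×52.5 + 19×57.5 + 12×62.5 = 3615
n = Σf = 72
Mean = 3615 / 72 = 50.2083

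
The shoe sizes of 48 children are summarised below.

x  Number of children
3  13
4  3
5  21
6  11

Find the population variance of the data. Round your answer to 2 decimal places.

Values: 3, 4, 5, 6
n = 48, Σfx = 222, mean = 4.6250
Σfx² = 1086
Σf(x − x̄)² = Σfx² − (Σfx)²/n = 1086 − 222²/48 = 59.2500
Population variance = 59.2500 / 48 = 1.2344

1.23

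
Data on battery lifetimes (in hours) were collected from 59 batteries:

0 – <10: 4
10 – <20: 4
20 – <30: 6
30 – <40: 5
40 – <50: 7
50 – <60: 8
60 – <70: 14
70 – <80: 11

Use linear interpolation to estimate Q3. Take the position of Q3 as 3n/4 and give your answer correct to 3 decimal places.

67.321

Cumulative frequencies: 4, 8, 14, 19, 26, 34, 48, 59
n = 59; position = 3n/4 = 44.25.
This falls in the class 60 – <70: L = 60, F = 34, f = 14, h = 10.
Upper quartile ≈ 60 + ((44.25 − 34) / 14) × 10 = 67.3214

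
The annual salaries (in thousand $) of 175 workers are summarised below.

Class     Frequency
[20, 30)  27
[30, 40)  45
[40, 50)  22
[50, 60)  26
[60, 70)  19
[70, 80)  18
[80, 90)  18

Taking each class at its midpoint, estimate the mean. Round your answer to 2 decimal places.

Midpoints: 25, 35, 45, 55, 65, 75, 85
Σfm = 27×25 + 45×35 + 22×45 + 26×55 + 19×65 + 18×75 + 18×85 = 8785
n = Σf = 175
Mean = 8785 / 175 = 50.2000

50.20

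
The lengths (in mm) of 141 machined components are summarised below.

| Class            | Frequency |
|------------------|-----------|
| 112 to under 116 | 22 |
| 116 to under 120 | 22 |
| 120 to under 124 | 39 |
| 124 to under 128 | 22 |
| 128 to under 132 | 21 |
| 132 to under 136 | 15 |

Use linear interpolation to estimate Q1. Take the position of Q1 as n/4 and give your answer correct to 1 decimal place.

118.4

Cumulative frequencies: 22, 44, 83, 105, 126, 141
n = 141; position = n/4 = 35.25.
This falls in the class 116 to under 120: L = 116, F = 22, f = 22, h = 4.
Lower quartile ≈ 116 + ((35.25 − 22) / 22) × 4 = 118.4091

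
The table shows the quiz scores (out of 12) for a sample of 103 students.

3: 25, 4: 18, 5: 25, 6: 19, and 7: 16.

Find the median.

Cumulative frequencies: 25, 43, 68, 87, 103
n = 103, so the median is the value in position (n+1)/2 = 52.
Position 52 falls at value 5.

5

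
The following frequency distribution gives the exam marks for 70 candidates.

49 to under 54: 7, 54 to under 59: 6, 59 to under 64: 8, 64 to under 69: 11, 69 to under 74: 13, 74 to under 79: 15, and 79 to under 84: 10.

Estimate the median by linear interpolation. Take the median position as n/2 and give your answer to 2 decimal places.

70.15

Cumulative frequencies: 7, 13, 21, 32, 45, 60, 70
n = 70; position = n/2 = 35.
This falls in the class 69 to under 74: L = 69, F = 32, f = 13, h = 5.
Median ≈ 69 + ((35 − 32) / 13) × 5 = 70.1538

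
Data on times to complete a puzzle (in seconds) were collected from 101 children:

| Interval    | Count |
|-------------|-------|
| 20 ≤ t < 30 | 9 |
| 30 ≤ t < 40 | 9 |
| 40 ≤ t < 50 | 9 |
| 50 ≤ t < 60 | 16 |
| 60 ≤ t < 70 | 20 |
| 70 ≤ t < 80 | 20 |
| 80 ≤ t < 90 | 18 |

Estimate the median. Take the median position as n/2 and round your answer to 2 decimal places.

Cumulative frequencies: 9, 18, 27, 43, 63, 83, 101
n = 101; position = n/2 = 50.5.
This falls in the class 60 ≤ t < 70: L = 60, F = 43, f = 20, h = 10.
Median ≈ 60 + ((50.5 − 43) / 20) × 10 = 63.7500

63.75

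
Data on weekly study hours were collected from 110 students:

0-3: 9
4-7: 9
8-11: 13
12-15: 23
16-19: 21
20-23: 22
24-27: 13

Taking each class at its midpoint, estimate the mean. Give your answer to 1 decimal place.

Midpoints: 1.5, 5.5, 9.5, 13.5, 17.5, 21.5, 25.5
Σfm = 9×1.5 + 9×5.5 + 13×9.5 + 23×13.5 + 21×17.5 + 22×21.5 + 13×25.5 = 1669
n = Σf = 110
Mean = 1669 / 110 = 15.1727

15.2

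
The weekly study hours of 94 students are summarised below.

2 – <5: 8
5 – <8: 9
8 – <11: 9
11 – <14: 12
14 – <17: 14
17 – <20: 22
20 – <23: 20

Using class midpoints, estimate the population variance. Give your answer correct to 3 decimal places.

33.630

Midpoints: 3.5, 6.5, 9.5, 12.5, 15.5, 18.5, 21.5
n = 94, Σfm = 1376, mean = 14.6383
Σfm² = 23303.5
Σf(m − x̄)² = Σfm² − (Σfm)²/n = 23303.5 − 1376²/94 = 3161.2021
Population variance = 3161.2021 / 94 = 33.6298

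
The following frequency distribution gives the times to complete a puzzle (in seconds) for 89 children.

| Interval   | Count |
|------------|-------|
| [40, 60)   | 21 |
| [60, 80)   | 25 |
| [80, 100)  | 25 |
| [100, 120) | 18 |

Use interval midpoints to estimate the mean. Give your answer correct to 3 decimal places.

78.989

Midpoints: 50, 70, 90, 110
Σfm = 21×50 + 25×70 + 25×90 + 18×110 = 7030
n = Σf = 89
Mean = 7030 / 89 = 78.9888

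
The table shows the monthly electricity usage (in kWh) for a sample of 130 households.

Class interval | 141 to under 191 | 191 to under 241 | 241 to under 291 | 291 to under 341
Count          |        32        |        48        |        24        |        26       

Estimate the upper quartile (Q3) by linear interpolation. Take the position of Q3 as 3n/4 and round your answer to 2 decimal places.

277.46

Cumulative frequencies: 32, 80, 104, 130
n = 130; position = 3n/4 = 97.5.
This falls in the class 241 to under 291: L = 241, F = 80, f = 24, h = 50.
Upper quartile ≈ 241 + ((97.5 − 80) / 24) × 50 = 277.4583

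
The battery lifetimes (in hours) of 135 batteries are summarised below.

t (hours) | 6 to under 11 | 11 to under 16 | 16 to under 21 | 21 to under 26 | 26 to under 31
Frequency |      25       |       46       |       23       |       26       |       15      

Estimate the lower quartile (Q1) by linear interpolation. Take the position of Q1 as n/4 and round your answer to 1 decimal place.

Cumulative frequencies: 25, 71, 94, 120, 135
n = 135; position = n/4 = 33.75.
This falls in the class 11 to under 16: L = 11, F = 25, f = 46, h = 5.
Lower quartile ≈ 11 + ((33.75 − 25) / 46) × 5 = 11.9511

12.0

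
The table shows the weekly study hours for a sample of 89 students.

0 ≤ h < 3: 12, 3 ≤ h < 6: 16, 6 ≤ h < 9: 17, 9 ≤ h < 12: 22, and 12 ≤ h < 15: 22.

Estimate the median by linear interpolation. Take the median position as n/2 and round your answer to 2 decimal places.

8.91

Cumulative frequencies: 12, 28, 45, 67, 89
n = 89; position = n/2 = 44.5.
This falls in the class 6 ≤ h < 9: L = 6, F = 28, f = 17, h = 3.
Median ≈ 6 + ((44.5 − 28) / 17) × 3 = 8.9118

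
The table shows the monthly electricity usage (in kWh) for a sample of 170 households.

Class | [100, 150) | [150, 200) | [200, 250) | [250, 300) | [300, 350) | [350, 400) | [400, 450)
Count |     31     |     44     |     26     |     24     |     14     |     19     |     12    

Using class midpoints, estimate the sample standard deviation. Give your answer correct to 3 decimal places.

Midpoints: 125, 175, 225, 275, 325, 375, 425
n = 170, Σfm = 40800, mean = 240.0000
Σfm² = 11281250
Σf(m − x̄)² = Σfm² − (Σfm)²/n = 11281250 − 40800²/170 = 1489250.0000
Sample variance = 1489250.0000 / 169 = 8812.1302
Standard deviation = √8812.1302 = 93.8729

93.873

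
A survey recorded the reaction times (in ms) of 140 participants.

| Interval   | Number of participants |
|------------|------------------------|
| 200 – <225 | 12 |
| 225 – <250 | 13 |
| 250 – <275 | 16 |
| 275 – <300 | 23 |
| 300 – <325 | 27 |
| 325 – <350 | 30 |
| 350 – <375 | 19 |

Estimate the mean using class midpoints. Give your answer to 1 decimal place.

299.3

Midpoints: 212.5, 237.5, 262.5, 287.5, 312.5, 337.5, 362.5
Σfm = 12×212.5 + 13×237.5 + 16×262.5 + 23×287.5 + 27×312.5 + 30×337.5 + 19×362.5 = 41900
n = Σf = 140
Mean = 41900 / 140 = 299.2857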